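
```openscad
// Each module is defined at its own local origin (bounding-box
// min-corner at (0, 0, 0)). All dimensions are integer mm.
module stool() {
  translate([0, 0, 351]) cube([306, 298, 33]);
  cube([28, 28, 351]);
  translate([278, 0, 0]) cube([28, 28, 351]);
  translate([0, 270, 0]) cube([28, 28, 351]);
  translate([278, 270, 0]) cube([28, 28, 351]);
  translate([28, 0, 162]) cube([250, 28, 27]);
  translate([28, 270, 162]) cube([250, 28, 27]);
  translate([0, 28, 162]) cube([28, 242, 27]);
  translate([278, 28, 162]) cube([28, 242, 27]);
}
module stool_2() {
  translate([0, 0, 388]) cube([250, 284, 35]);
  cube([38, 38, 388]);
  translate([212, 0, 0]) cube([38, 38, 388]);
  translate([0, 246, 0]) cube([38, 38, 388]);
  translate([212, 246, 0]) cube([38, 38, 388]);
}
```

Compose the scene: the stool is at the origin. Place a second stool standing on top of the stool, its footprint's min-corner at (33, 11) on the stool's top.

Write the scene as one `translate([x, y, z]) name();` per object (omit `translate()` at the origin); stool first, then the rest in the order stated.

stool();
translate([33, 11, 384]) stool_2();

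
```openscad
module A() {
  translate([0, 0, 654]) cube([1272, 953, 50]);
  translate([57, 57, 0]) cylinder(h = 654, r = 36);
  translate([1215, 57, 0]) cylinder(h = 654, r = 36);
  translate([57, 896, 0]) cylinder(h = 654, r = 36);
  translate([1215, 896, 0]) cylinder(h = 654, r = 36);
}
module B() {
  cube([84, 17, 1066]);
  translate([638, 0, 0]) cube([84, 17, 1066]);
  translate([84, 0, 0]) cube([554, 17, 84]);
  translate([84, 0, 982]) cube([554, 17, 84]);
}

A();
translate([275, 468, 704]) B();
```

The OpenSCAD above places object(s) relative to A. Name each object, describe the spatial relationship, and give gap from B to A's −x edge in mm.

The picture frame's min-x is at 275; the table's min-x is 0; gap = 275 mm.

A is a table. B is a picture frame. The picture frame is on top of the table, centred. The gap from the picture frame to the table's −x edge is 275 mm.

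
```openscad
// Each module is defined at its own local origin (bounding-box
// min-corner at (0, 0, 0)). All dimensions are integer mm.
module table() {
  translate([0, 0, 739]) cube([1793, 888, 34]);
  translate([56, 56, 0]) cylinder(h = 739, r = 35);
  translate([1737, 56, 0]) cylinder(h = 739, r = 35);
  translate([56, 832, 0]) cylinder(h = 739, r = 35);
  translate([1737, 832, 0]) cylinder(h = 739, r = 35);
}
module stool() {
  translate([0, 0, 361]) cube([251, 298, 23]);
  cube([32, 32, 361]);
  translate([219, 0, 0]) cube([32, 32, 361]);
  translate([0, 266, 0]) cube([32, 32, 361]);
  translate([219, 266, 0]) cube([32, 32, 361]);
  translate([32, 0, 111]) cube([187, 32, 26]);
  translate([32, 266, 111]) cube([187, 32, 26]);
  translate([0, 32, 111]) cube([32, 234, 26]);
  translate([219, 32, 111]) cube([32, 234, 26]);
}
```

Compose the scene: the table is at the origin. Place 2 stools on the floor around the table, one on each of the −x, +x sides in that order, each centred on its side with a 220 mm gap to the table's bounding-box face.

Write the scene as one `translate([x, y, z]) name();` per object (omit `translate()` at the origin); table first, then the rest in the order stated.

table();
translate([-471, 295, 0]) stool();
translate([2013, 295, 0]) stool();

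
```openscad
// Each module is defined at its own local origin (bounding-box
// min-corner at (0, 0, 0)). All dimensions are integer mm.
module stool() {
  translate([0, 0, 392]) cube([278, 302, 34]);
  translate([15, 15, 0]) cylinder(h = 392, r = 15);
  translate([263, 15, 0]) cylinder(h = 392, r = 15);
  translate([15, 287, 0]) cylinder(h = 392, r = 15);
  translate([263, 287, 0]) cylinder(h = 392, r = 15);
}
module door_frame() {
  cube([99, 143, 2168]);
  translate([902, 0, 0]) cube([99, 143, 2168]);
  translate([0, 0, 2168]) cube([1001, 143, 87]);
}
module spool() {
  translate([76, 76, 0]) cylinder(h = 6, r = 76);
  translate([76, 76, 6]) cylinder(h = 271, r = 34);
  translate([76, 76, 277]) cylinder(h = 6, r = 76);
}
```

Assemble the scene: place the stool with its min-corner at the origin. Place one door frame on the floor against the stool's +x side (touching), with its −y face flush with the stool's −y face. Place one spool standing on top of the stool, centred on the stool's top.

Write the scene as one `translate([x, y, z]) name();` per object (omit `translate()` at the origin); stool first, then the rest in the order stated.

stool();
translate([278, 0, 0]) door_frame();
translate([63, 75, 426]) spool();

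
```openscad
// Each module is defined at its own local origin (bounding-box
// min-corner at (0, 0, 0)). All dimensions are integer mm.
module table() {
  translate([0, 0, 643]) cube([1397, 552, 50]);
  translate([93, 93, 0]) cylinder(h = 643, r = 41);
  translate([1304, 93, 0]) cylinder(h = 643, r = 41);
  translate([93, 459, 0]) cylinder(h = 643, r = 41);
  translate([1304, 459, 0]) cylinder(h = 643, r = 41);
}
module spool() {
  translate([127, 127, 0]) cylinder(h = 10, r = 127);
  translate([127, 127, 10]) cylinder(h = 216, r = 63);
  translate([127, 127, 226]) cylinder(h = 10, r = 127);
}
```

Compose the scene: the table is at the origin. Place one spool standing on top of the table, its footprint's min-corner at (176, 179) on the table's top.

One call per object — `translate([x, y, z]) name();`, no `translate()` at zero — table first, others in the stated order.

table();
translate([176, 179, 693]) spool();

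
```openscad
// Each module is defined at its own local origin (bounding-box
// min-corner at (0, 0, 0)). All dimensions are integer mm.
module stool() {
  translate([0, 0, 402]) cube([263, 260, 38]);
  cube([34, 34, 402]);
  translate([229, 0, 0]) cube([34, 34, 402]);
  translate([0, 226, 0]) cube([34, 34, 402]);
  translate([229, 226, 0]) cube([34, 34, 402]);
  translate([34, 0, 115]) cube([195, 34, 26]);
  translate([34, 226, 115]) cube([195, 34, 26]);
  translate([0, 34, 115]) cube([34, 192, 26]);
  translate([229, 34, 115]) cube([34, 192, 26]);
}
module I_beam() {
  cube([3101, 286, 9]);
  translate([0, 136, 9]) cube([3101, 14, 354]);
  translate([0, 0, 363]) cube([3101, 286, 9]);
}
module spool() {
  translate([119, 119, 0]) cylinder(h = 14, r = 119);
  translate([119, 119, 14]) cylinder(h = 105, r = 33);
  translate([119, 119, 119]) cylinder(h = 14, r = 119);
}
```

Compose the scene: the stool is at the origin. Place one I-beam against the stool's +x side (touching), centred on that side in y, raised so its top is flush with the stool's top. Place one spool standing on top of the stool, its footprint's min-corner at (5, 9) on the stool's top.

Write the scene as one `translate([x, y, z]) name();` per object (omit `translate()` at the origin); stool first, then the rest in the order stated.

stool();
translate([263, -13, 68]) I_beam();
translate([5, 9, 440]) spool();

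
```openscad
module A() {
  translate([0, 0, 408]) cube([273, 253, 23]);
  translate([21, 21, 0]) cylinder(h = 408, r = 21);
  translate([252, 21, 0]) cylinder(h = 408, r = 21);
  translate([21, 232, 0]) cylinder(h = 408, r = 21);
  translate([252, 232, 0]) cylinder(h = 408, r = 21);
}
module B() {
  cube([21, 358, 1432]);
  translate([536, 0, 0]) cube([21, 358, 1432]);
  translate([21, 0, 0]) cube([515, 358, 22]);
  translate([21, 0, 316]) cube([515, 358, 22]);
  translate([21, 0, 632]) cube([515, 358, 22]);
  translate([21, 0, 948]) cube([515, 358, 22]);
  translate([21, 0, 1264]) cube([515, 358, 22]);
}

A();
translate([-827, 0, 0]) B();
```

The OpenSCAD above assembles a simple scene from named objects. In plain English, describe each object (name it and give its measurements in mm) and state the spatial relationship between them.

A is a simple wooden stool: a rectangular seat 273 mm (x) by 253 mm (y), 23 mm thick, top face at z = 431 mm, on four round legs, each 42 mm in diameter. The legs rest on z = 0, each leg's axis is inset half a diameter from the nearest pair of seat edges (so the leg's bounding box is flush with the corner).

B is a bookshelf 557 mm wide overall, 358 mm deep and 1432 mm tall. The two sides are 21 mm thick vertical panels. 5 horizontal shelves of 22 mm thickness span between the inner faces of the sides; the lowest shelf sits on the floor and shelves are stacked with a clear vertical gap of 294 mm between each pair.

The bookshelf is on the floor beside the stool on its −x side.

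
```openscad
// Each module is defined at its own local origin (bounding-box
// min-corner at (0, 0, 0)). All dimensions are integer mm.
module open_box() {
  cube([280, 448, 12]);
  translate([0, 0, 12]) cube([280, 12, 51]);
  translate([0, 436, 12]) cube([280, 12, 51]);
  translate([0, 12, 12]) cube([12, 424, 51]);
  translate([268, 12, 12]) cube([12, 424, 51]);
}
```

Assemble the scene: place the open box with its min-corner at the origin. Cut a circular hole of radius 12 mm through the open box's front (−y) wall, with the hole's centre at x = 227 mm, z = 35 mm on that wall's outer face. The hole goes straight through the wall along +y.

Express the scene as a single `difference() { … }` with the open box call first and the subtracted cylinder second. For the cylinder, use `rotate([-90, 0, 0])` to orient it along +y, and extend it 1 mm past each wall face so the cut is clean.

difference() {
  open_box();
  translate([227, -1, 35]) rotate([-90, 0, 0]) cylinder(h = 14, r = 12);
}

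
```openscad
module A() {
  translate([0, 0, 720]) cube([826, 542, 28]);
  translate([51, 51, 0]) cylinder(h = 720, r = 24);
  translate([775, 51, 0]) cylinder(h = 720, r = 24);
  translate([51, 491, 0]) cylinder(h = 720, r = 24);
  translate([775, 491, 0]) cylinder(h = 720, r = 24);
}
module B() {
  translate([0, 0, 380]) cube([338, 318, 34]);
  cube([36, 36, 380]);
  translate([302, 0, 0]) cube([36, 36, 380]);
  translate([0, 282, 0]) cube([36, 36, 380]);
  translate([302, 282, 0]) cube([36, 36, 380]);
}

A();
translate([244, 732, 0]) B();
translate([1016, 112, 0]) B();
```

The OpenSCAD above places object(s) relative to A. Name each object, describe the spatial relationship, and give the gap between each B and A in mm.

A is a table. B is a stool. Two stools sit around the table at the +y, +x sides. The gap between each stool and the table is 190 mm.

Each stool's nearest face is 190 mm from the table's bounding box.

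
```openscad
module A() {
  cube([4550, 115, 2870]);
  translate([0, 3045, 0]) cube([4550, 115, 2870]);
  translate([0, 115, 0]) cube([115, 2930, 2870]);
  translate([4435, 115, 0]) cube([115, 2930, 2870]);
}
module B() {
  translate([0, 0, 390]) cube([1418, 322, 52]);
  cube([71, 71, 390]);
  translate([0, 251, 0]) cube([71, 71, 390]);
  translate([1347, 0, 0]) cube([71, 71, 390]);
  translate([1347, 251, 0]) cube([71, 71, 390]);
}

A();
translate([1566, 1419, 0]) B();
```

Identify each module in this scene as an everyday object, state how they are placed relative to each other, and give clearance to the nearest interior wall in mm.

A is a house frame. B is a bench. The bench sits inside the house frame, centred. The clearance to the nearest interior wall is 1304 mm.

Clearances: x = 1451, y = 1304; minimum 1304 mm.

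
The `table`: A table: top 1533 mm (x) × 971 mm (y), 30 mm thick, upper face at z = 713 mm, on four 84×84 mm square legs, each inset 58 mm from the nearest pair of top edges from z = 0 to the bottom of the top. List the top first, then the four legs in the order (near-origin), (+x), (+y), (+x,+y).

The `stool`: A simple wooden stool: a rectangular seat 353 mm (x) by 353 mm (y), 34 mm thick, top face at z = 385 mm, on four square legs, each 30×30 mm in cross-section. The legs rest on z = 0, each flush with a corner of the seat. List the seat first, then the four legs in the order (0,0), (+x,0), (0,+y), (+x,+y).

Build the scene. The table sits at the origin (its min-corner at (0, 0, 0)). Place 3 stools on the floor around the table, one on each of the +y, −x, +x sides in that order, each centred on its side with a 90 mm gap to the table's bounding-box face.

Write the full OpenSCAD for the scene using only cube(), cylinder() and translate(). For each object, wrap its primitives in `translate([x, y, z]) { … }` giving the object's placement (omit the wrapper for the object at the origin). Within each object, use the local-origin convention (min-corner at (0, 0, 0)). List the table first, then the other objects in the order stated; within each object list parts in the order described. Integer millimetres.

translate([0, 0, 683]) cube([1533, 971, 30]);
translate([58, 58, 0]) cube([84, 84, 683]);
translate([1391, 58, 0]) cube([84, 84, 683]);
translate([58, 829, 0]) cube([84, 84, 683]);
translate([1391, 829, 0]) cube([84, 84, 683]);
translate([590, 1061, 0]) {
  translate([0, 0, 351]) cube([353, 353, 34]);
  cube([30, 30, 351]);
  translate([323, 0, 0]) cube([30, 30, 351]);
  translate([0, 323, 0]) cube([30, 30, 351]);
  translate([323, 323, 0]) cube([30, 30, 351]);
}
translate([-443, 309, 0]) {
  translate([0, 0, 351]) cube([353, 353, 34]);
  cube([30, 30, 351]);
  translate([323, 0, 0]) cube([30, 30, 351]);
  translate([0, 323, 0]) cube([30, 30, 351]);
  translate([323, 323, 0]) cube([30, 30, 351]);
}
translate([1623, 309, 0]) {
  translate([0, 0, 351]) cube([353, 353, 34]);
  cube([30, 30, 351]);
  translate([323, 0, 0]) cube([30, 30, 351]);
  translate([0, 323, 0]) cube([30, 30, 351]);
  translate([323, 323, 0]) cube([30, 30, 351]);
}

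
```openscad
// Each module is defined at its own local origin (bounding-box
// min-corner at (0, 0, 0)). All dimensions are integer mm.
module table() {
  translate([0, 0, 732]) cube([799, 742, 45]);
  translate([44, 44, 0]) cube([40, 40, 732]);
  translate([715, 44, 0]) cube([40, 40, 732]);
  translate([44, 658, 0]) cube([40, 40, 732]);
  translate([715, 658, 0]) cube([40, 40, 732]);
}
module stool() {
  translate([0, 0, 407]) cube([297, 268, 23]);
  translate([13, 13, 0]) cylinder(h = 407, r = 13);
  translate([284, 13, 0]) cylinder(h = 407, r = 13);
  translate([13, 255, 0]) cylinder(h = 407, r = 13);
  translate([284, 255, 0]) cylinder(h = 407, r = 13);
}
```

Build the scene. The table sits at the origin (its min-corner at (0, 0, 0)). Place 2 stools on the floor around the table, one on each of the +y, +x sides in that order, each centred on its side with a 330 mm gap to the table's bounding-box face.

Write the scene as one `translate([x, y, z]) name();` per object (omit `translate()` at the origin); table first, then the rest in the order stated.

table();
translate([251, 1072, 0]) stool();
translate([1129, 237, 0]) stool();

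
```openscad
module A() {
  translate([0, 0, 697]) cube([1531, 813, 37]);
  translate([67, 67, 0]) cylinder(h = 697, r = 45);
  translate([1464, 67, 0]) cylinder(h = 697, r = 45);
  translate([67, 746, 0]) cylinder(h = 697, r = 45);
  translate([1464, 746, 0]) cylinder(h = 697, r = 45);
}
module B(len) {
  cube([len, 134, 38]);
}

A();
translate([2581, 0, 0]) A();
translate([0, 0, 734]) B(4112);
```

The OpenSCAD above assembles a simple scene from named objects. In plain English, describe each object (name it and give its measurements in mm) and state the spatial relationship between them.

A is a table with a 1531×813 mm rectangular top, 37 mm thick, top surface at z = 734 mm, supported by four round legs of 90 mm diameter, each leg's bounding box inset 22 mm from the nearest pair of top edges, running from the floor.

B is a rectangular beam 4112 mm long (x), 134 mm deep (y), 38 mm thick (z).

The beam spans the tops of two tables placed 1050 mm apart, resting at z = 734 mm.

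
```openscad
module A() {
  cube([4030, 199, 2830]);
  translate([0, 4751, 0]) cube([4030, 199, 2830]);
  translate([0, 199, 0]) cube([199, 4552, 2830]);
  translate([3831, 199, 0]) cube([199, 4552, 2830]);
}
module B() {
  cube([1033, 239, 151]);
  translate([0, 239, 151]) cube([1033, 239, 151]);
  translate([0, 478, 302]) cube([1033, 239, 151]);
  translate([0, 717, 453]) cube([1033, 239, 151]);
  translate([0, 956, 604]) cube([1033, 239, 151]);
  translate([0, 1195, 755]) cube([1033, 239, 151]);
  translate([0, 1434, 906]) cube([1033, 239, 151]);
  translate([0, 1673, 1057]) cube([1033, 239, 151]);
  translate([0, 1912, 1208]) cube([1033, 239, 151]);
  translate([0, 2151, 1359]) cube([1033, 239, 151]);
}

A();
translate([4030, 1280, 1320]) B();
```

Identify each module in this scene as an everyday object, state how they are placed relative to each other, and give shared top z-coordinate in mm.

A is a house frame. B is a staircase. The staircase is beside the house frame with their tops flush at z = 2830. The shared top z-coordinate is 2830 mm.

Both tops at z = 2830 mm.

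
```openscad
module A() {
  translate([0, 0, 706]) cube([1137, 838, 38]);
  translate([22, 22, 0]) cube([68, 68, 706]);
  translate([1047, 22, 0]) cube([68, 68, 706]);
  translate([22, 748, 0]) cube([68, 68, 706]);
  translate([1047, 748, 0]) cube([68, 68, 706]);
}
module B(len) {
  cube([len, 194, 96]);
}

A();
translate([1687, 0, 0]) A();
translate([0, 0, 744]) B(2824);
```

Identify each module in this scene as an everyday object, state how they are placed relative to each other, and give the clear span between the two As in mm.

A is a table. B is a beam. A beam spans the tops of two tables. The clear span between the two tables is 550 mm.

Second table starts at x = 1687; first ends at x = 1137; clear span = 1687 − 1137 = 550 mm.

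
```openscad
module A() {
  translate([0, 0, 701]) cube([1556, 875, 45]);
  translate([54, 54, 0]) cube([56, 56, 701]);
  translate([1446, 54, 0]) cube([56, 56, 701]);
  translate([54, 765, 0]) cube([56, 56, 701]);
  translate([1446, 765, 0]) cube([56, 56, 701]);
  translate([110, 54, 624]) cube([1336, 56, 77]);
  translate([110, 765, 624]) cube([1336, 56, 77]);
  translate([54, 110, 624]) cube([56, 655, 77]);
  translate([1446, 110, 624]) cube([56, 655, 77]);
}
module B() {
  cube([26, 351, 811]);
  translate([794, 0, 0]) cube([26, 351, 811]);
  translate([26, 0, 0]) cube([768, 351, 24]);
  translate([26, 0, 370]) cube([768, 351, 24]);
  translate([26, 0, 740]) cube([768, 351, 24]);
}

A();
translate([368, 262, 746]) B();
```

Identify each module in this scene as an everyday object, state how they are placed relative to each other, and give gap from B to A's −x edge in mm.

A is a table. B is a bookshelf. The bookshelf is on top of the table, centred. The gap from the bookshelf to the table's −x edge is 368 mm.

The bookshelf's min-x is at 368; the table's min-x is 0; gap = 368 mm.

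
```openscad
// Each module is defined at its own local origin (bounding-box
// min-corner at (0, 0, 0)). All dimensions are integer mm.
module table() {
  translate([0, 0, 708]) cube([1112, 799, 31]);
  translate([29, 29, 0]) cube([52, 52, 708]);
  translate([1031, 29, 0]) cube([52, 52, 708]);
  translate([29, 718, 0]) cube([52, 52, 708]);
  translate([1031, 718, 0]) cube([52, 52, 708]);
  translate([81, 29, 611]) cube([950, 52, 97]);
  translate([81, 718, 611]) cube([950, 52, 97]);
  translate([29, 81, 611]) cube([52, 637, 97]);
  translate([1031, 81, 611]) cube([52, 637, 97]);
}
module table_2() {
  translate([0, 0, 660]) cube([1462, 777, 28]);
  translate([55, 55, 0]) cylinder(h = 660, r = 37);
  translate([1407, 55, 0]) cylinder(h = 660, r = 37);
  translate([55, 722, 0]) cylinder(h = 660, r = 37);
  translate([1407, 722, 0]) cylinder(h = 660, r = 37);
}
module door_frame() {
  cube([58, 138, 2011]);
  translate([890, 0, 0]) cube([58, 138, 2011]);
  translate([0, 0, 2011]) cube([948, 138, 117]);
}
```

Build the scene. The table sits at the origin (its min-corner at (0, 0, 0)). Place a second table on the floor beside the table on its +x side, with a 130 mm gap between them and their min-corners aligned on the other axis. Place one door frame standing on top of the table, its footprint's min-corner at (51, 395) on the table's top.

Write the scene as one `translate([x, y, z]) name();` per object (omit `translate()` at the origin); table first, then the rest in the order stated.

table();
translate([1242, 0, 0]) table_2();
translate([51, 395, 739]) door_frame();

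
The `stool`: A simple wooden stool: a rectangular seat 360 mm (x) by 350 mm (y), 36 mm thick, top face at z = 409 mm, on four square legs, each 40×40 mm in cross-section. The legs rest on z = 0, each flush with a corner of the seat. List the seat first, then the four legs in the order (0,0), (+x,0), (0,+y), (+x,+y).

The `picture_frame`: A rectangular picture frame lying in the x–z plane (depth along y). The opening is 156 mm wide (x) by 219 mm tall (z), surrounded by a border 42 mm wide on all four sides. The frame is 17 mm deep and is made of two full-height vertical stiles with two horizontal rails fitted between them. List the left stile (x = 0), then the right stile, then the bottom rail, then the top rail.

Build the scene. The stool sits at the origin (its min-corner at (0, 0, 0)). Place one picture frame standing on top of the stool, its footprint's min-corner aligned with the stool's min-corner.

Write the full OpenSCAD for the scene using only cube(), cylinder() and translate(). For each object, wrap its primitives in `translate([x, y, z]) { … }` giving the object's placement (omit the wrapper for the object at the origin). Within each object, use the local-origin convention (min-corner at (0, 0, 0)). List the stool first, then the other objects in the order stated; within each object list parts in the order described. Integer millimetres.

translate([0, 0, 373]) cube([360, 350, 36]);
cube([40, 40, 373]);
translate([320, 0, 0]) cube([40, 40, 373]);
translate([0, 310, 0]) cube([40, 40, 373]);
translate([320, 310, 0]) cube([40, 40, 373]);
translate([0, 0, 409]) {
  cube([42, 17, 303]);
  translate([198, 0, 0]) cube([42, 17, 303]);
  translate([42, 0, 0]) cube([156, 17, 42]);
  translate([42, 0, 261]) cube([156, 17, 42]);
}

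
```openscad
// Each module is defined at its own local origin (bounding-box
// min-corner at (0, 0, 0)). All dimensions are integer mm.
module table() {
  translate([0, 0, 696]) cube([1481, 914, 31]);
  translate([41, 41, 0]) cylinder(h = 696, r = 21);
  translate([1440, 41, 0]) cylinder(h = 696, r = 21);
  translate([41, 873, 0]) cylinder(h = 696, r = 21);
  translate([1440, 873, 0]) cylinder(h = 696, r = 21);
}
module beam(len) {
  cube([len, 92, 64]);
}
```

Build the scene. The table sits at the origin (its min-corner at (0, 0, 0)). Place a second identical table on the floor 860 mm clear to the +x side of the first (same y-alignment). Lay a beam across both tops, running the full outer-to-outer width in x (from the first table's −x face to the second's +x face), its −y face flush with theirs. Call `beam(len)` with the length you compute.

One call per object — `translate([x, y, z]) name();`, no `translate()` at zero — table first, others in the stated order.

table();
translate([2341, 0, 0]) table();
translate([0, 0, 727]) beam(3822);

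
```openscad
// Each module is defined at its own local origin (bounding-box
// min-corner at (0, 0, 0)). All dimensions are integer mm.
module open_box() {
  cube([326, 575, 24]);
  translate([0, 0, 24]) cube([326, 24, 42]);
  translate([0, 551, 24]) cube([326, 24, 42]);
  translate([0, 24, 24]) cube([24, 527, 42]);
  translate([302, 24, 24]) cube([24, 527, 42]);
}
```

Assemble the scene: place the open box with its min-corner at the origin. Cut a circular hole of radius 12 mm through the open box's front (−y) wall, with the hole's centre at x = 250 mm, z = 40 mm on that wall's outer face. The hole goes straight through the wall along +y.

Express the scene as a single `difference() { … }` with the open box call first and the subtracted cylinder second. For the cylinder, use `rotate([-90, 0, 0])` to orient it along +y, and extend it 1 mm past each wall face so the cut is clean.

difference() {
  open_box();
  translate([250, -1, 40]) rotate([-90, 0, 0]) cylinder(h = 26, r = 12);
}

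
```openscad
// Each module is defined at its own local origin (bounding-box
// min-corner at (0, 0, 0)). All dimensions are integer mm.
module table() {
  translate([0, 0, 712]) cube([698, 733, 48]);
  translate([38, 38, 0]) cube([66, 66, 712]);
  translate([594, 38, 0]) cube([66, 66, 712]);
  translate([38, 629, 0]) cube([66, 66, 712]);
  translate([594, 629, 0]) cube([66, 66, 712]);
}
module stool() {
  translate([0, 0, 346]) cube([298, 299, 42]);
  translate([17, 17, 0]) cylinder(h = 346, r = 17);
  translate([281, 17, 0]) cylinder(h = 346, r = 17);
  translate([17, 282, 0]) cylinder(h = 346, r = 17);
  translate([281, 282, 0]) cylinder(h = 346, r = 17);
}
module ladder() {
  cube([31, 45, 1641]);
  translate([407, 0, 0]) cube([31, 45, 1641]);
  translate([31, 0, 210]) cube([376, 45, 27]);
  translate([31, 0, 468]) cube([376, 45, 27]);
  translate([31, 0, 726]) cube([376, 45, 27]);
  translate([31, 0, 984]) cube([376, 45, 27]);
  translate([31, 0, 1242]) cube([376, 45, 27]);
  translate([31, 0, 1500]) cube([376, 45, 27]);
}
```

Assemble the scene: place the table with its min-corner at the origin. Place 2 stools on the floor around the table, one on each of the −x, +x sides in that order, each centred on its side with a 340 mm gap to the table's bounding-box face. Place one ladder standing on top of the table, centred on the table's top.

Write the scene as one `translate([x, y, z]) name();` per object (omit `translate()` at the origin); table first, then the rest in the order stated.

table();
translate([-638, 217, 0]) stool();
translate([1038, 217, 0]) stool();
translate([130, 344, 760]) ladder();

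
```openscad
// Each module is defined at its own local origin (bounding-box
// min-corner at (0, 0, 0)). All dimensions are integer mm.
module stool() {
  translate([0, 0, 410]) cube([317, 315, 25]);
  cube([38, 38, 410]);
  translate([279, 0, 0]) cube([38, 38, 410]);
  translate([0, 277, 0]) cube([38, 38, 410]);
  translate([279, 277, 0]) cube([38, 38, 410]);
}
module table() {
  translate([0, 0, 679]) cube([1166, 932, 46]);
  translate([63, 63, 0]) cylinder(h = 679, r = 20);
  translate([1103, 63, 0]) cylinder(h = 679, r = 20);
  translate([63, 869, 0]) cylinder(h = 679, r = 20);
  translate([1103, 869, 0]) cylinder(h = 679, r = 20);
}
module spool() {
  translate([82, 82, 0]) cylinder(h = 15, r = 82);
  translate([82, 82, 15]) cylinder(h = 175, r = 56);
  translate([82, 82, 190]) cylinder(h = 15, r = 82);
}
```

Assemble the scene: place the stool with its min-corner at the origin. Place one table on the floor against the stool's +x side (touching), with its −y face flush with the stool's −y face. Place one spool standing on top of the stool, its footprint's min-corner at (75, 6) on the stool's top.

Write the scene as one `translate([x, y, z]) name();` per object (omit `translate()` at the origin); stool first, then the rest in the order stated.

stool();
translate([317, 0, 0]) table();
translate([75, 6, 435]) spool();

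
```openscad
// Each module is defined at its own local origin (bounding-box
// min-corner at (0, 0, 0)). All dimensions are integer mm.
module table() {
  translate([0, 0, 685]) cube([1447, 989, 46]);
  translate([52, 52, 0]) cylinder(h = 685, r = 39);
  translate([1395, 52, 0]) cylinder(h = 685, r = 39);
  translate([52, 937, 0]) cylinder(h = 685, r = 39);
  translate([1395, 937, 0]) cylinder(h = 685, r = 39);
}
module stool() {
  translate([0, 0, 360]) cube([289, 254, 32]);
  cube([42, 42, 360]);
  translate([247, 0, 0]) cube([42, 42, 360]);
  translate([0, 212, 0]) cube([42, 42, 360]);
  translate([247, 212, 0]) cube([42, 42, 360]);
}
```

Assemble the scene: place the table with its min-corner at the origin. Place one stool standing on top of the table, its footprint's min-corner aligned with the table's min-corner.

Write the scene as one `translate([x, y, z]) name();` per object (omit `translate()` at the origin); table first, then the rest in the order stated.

table();
translate([0, 0, 731]) stool();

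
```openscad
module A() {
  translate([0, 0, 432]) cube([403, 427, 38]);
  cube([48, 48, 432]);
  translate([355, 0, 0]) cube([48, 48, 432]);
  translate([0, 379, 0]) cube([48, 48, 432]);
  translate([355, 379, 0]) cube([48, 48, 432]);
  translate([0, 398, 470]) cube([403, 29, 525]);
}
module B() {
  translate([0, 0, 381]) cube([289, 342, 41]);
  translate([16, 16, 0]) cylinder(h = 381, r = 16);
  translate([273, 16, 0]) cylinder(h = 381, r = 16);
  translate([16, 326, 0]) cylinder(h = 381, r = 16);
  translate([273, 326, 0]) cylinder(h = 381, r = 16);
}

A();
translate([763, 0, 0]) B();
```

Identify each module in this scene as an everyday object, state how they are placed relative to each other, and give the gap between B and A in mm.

A is a chair. B is a stool. The stool is on the floor beside the chair on its +x side. The gap between the stool and the chair is 360 mm.

The stool's nearest face is 360 mm from the chair's +x face.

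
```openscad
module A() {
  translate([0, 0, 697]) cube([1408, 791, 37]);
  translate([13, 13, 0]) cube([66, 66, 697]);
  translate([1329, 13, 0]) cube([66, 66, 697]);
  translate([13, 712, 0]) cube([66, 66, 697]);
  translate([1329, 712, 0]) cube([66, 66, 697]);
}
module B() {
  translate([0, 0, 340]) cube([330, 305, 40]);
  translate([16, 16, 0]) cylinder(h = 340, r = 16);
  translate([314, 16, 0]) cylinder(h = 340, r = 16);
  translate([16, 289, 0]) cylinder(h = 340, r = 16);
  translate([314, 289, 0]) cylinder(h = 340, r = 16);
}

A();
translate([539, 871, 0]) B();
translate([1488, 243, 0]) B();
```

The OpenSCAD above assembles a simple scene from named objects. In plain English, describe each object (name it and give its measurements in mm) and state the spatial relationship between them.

A is a table with a 1408×791 mm rectangular top, 37 mm thick, top surface at z = 734 mm, supported by four 66×66 mm square legs, each inset 13 mm from the nearest pair of top edges, running from the floor.

B is a four-legged stool. The seat is 330×305 mm, 40 mm thick, top at z = 380 mm. It stands on four round legs, each 32 mm in diameter, from z = 0 to the seat underside, each leg's axis is inset half a diameter from the nearest pair of seat edges (so the leg's bounding box is flush with the corner).

Two stools sit around the table at the +y, +x sides.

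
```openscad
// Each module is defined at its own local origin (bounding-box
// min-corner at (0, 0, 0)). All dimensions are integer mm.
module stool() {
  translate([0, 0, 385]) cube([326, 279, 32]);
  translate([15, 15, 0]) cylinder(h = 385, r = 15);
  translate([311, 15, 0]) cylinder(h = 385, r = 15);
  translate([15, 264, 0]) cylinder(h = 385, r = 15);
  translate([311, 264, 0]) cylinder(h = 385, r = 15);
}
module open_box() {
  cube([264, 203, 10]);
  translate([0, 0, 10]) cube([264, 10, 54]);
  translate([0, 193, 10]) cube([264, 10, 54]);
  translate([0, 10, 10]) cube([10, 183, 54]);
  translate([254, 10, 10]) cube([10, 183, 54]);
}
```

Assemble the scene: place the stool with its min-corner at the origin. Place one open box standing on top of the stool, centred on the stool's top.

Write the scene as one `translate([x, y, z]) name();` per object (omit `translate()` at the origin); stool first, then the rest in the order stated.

stool();
translate([31, 38, 417]) open_box();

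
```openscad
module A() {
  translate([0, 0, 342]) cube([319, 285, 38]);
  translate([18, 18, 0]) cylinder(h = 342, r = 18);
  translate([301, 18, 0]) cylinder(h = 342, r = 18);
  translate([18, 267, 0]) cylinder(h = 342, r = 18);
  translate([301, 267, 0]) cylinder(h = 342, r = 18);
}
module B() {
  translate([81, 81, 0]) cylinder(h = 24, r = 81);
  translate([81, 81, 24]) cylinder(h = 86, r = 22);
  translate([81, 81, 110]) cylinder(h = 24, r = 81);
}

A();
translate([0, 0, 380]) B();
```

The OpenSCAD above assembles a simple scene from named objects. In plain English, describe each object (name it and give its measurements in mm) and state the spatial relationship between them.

A is a four-legged stool. The seat is 319×285 mm, 38 mm thick, top at z = 380 mm. It stands on four round legs, each 36 mm in diameter, from z = 0 to the seat underside, each leg's axis is inset half a diameter from the nearest pair of seat edges (so the leg's bounding box is flush with the corner).

B is a spool: two coaxial disc flanges of radius 81 mm and thickness 24 mm, joined by a core cylinder of radius 22 mm and height 86 mm. The lower flange rests on z = 0 and the three cylinders share a vertical axis.

The spool is on top of the stool.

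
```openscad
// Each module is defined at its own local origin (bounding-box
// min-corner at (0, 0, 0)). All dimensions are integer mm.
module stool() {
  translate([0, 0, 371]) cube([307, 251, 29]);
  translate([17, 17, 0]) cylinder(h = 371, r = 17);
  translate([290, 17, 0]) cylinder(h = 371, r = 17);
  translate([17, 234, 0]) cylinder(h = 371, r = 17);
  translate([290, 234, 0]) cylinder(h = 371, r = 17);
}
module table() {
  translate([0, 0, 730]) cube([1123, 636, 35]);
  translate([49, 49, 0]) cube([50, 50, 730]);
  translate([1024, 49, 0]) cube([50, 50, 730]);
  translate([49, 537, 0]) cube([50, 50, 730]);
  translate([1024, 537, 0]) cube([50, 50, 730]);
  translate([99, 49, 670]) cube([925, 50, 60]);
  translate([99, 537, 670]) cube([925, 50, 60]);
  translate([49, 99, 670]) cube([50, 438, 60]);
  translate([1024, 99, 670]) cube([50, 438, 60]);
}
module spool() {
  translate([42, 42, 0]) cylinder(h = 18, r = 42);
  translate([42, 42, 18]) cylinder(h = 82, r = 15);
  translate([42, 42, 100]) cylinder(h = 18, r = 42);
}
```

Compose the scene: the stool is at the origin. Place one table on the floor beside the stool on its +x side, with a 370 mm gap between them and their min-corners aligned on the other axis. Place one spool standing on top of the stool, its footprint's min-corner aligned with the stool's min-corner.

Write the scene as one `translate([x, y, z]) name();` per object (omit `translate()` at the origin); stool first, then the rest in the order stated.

stool();
translate([677, 0, 0]) table();
translate([0, 0, 400]) spool();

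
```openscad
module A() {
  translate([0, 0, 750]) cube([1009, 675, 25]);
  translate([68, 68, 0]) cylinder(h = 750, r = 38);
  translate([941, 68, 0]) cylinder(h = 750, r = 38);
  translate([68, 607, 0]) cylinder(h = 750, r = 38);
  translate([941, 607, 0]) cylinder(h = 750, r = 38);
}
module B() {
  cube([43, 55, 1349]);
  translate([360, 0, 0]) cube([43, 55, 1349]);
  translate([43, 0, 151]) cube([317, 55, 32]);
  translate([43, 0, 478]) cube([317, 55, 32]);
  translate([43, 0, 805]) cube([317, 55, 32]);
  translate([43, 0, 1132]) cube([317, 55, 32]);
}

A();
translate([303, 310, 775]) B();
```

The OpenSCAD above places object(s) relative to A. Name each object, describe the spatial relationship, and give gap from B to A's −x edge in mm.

The ladder's min-x is at 303; the table's min-x is 0; gap = 303 mm.

A is a table. B is a ladder. The ladder is on top of the table, centred. The gap from the ladder to the table's −x edge is 303 mm.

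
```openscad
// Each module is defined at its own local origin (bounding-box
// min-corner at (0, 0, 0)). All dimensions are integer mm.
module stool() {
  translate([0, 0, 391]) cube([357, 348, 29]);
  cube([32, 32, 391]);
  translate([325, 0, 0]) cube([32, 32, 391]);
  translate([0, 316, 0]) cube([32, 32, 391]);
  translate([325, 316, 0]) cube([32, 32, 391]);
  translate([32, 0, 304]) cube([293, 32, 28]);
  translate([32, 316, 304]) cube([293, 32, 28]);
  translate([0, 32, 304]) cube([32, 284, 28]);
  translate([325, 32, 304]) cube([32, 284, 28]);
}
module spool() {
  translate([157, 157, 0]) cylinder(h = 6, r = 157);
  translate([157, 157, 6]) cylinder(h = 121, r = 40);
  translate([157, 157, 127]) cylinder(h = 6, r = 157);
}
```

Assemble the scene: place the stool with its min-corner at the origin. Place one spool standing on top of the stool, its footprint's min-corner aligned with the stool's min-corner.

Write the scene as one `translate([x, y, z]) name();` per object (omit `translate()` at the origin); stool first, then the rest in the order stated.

stool();
translate([0, 0, 420]) spool();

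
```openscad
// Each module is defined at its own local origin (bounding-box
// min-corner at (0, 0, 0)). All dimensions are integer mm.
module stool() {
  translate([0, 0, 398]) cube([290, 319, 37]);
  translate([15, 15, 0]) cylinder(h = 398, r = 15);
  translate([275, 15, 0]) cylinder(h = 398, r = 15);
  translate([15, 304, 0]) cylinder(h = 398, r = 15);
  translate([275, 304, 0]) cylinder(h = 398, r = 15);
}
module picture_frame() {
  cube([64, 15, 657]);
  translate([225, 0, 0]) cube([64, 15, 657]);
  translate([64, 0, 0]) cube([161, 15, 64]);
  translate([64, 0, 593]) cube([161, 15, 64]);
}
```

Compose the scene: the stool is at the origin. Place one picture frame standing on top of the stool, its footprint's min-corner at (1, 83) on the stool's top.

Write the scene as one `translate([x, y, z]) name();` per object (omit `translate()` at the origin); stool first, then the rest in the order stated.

stool();
translate([1, 83, 435]) picture_frame();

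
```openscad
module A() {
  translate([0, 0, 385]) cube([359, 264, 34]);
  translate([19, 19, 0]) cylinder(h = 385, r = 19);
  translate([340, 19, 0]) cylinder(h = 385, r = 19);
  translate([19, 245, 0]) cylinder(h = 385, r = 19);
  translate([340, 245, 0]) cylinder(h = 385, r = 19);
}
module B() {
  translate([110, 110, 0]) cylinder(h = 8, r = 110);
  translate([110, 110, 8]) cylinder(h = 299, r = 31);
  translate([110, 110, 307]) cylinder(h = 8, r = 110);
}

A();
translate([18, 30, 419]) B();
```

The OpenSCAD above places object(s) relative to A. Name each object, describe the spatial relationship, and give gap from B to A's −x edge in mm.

A is a stool. B is a spool. The spool is on top of the stool. The gap from the spool to the stool's −x edge is 18 mm.

The spool's min-x is at 18; the stool's min-x is 0; gap = 18 mm.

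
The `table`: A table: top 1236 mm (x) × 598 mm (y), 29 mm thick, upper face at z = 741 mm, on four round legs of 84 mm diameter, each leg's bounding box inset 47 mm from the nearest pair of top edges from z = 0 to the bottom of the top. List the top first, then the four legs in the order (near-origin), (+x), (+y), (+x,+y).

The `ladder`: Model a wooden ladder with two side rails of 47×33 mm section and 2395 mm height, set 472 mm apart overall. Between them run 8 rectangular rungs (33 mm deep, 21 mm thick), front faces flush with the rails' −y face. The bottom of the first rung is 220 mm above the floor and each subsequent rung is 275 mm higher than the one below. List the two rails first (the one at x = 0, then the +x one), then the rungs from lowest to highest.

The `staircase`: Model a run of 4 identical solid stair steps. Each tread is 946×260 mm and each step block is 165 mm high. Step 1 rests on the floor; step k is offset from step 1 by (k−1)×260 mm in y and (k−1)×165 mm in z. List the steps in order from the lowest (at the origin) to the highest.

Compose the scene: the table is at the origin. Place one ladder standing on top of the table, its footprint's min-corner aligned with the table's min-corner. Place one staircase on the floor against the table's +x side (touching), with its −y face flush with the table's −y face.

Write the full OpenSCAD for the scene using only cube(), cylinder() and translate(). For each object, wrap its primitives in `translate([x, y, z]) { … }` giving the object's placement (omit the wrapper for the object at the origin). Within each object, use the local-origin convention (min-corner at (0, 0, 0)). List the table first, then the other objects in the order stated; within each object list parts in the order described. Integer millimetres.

translate([0, 0, 712]) cube([1236, 598, 29]);
translate([89, 89, 0]) cylinder(h = 712, r = 42);
translate([1147, 89, 0]) cylinder(h = 712, r = 42);
translate([89, 509, 0]) cylinder(h = 712, r = 42);
translate([1147, 509, 0]) cylinder(h = 712, r = 42);
translate([0, 0, 741]) {
  cube([47, 33, 2395]);
  translate([425, 0, 0]) cube([47, 33, 2395]);
  translate([47, 0, 220]) cube([378, 33, 21]);
  translate([47, 0, 495]) cube([378, 33, 21]);
  translate([47, 0, 770]) cube([378, 33, 21]);
  translate([47, 0, 1045]) cube([378, 33, 21]);
  translate([47, 0, 1320]) cube([378, 33, 21]);
  translate([47, 0, 1595]) cube([378, 33, 21]);
  translate([47, 0, 1870]) cube([378, 33, 21]);
  translate([47, 0, 2145]) cube([378, 33, 21]);
}
translate([1236, 0, 0]) {
  cube([946, 260, 165]);
  translate([0, 260, 165]) cube([946, 260, 165]);
  translate([0, 520, 330]) cube([946, 260, 165]);
  translate([0, 780, 495]) cube([946, 260, 165]);
}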